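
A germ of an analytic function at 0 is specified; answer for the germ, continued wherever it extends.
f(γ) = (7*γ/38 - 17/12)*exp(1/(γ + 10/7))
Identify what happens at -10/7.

The exponent 1/(γ - (-10/7)) has a pole at -10/7, so exp(1/(γ - (-10/7))) takes every nonzero value near it: an essential singularity (not a pole of any order).

The point is an essential singularity.


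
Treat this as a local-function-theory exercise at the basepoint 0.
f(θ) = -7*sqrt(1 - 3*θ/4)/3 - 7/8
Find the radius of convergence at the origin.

The radius of convergence is 4/3.

Branch term (-7/3)*sqrt(1 - θ/(4/3)): its argument vanishes at θ = 4/3, a square-root branch point, modulus 4/3.
The radius of convergence is the smallest modulus among the singular points: 4/3.


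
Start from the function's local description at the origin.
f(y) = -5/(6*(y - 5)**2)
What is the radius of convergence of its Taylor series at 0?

Denominator factor (y - 5)^2: pole of order 2 at 5, modulus 5.
The radius of convergence is the smallest modulus among the singular points: 5.

The radius of convergence is 5.


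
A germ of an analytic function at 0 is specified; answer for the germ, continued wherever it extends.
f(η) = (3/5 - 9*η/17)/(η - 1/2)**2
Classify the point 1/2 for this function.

The denominator factor η - 1/2 vanishes at 1/2 and appears to the power 2; the numerator there equals 57/170, nonzero, and no other factor vanishes.
Hence a pole whose order is the multiplicity, 2.

The point is a pole of order 2.


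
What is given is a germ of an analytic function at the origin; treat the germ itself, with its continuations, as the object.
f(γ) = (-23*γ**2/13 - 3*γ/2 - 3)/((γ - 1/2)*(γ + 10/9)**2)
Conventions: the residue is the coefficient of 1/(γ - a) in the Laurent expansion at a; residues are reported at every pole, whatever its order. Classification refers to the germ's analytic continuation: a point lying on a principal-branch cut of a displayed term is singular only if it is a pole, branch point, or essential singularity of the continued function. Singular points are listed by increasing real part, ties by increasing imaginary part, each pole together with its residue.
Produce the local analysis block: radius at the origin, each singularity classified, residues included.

Radius of convergence at 0: 1/2.
At -10/9: a pole of order 2; residue -1685/10933.
At 1/2: a pole of order 1; residue -17658/10933.

Denominator factor (γ + 10/9)^2: pole of order 2 at -10/9, modulus 10/9.
Denominator factor (γ - 1/2): pole of order 1 at 1/2, modulus 1/2.
The radius of convergence is the smallest modulus among the singular points: 1/2.
At the order-2 pole -10/9 set g(γ) = (γ - (-10/9))^2*f(γ) = (-23*γ**2/13 - 3*γ/2 - 3)/(γ - 1/2).
Order-2 pole: residue = g'(a); g'(-10/9) = -1685/10933, so the residue is -1685/10933.
At the order-1 pole 1/2 set g(γ) = (γ - (1/2))*f(γ) = (-23*γ**2/13 - 3*γ/2 - 3)/(γ + 10/9)**2.
Simple pole: residue = g(a) at a = 1/2, which is -17658/10933.
List the singular points by increasing real part (a conjugate pair: the negative imaginary part first).


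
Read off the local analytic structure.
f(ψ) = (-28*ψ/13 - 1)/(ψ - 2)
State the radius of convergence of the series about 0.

The radius of convergence is 2.

Denominator factor (ψ - 2): pole of order 1 at 2, modulus 2.
The radius of convergence is the smallest modulus among the singular points: 2.


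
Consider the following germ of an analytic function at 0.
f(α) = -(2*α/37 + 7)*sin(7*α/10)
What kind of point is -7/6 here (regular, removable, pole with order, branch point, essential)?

There is no denominator, hence no pole anywhere.
The factor -sin(7*α/10) is entire.
So the germ continues analytically to -7/6.

The point is a regular point.


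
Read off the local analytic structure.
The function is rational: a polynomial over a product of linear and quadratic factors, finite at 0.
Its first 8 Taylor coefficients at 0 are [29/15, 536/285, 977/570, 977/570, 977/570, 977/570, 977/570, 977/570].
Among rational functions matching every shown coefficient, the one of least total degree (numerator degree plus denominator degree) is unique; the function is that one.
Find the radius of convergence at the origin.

No rational of total degree below 3 reproduces all 8 coefficients; solving the [2/1] Pade equations on them gives f(w) = (w**2/6 + w/19 - 29/15)/(w - 1), whose expansion matches every shown term.
Denominator factor (w - 1): pole of order 1 at 1, modulus 1.
The radius of convergence is the smallest modulus among the singular points: 1.

The radius of convergence is 1.


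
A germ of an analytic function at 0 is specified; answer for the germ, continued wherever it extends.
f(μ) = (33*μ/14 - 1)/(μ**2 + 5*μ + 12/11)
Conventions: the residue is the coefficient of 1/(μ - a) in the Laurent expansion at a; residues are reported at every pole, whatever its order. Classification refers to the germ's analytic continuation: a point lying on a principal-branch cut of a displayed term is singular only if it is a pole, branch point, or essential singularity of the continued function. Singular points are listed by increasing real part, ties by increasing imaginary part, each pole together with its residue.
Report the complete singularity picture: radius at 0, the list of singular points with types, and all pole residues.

Denominator factor (μ**2 + 5*μ + 12/11): discriminant 227/11, real irrational roots -5/2 + (1/22)*sqrt(2497) and -5/2 - (1/22)*sqrt(2497); poles of order 1, moduli 5/2 - (1/22)*sqrt(2497) and 5/2 + (1/22)*sqrt(2497).
The radius of convergence is the smallest modulus among the singular points: 5/2 - (1/22)*sqrt(2497).
The factor μ**2 + 5*μ + 12/11 splits as (μ - a)(μ - a') with a = -5/2 - (1/22)*sqrt(2497), a' = -5/2 + (1/22)*sqrt(2497). At the order-1 pole a set g(μ) = (μ - a)*f(μ) = [33*μ/14 - 1] / (μ - a').
Simple pole: residue = g(a) at a = -5/2 - (1/22)*sqrt(2497), which is 33/28 + (193/6356)*sqrt(2497).
The factor μ**2 + 5*μ + 12/11 splits as (μ - a)(μ - a') with a = -5/2 + (1/22)*sqrt(2497), a' = -5/2 - (1/22)*sqrt(2497). At the order-1 pole a set g(μ) = (μ - a)*f(μ) = [33*μ/14 - 1] / (μ - a').
Simple pole: residue = g(a) at a = -5/2 + (1/22)*sqrt(2497), which is 33/28 - (193/6356)*sqrt(2497).
List the singular points by increasing real part (a conjugate pair: the negative imaginary part first).

Radius of convergence at 0: 5/2 - (1/22)*sqrt(2497).
At -5/2 - (1/22)*sqrt(2497): a pole of order 1; residue 33/28 + (193/6356)*sqrt(2497).
At -5/2 + (1/22)*sqrt(2497): a pole of order 1; residue 33/28 - (193/6356)*sqrt(2497).


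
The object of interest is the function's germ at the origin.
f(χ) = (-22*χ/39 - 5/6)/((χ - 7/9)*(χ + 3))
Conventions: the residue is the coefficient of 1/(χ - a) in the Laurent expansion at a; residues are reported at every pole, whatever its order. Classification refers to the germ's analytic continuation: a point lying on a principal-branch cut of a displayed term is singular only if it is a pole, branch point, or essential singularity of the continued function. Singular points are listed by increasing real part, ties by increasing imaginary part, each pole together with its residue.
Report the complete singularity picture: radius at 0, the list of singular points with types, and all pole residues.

Radius of convergence at 0: 7/9.
At -3: a pole of order 1; residue -201/884.
At 7/9: a pole of order 1; residue -893/2652.

Denominator factor (χ - 7/9): pole of order 1 at 7/9, modulus 7/9.
Denominator factor (χ + 3): pole of order 1 at -3, modulus 3.
The radius of convergence is the smallest modulus among the singular points: 7/9.
At the order-1 pole -3 set g(χ) = (χ - (-3))*f(χ) = (-22*χ/39 - 5/6)/(χ - 7/9).
Simple pole: residue = g(a) at a = -3, which is -201/884.
At the order-1 pole 7/9 set g(χ) = (χ - (7/9))*f(χ) = (-22*χ/39 - 5/6)/(χ + 3).
Simple pole: residue = g(a) at a = 7/9, which is -893/2652.
List the singular points by increasing real part (a conjugate pair: the negative imaginary part first).


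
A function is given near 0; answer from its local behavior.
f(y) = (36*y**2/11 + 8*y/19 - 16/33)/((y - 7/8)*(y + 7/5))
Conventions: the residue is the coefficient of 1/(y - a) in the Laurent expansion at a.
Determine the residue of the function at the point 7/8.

The residue is 10895/10374.

At the order-1 pole 7/8 set g(y) = (y - (7/8))*f(y) = (36*y**2/11 + 8*y/19 - 16/33)/(y + 7/5).
Simple pole: residue = g(a) at a = 7/8, which is 10895/10374.


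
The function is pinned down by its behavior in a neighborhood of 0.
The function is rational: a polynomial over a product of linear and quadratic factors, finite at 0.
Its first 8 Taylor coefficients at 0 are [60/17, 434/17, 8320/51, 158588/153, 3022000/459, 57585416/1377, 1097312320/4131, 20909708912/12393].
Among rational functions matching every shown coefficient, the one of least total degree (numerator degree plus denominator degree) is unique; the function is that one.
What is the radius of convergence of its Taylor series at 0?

No rational of total degree below 3 reproduces all 8 coefficients; solving the [1/2] Pade equations on them gives f(η) = (η + 30/17)/(η**2 - 10*η/3 + 1/2), whose expansion matches every shown term.
Denominator factor (η**2 - 10*η/3 + 1/2): discriminant 82/9, real irrational roots 5/3 + (1/6)*sqrt(82) and 5/3 - (1/6)*sqrt(82); poles of order 1, moduli 5/3 + (1/6)*sqrt(82) and 5/3 - (1/6)*sqrt(82).
The radius of convergence is the smallest modulus among the singular points: 5/3 - (1/6)*sqrt(82).

The radius of convergence is 5/3 - (1/6)*sqrt(82).


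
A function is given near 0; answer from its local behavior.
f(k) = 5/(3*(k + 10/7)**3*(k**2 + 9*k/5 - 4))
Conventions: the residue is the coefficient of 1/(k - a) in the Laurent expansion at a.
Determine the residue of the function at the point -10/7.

At the order-3 pole -10/7 set g(k) = (k - (-10/7))^3*f(k) = 5/(3*(k**2 + 9*k/5 - 4)).
Order-3 pole: residue = g''(a)/2; g''(-10/7) = -448987/2217780, so the residue is -448987/4435560.

The residue is -448987/4435560.


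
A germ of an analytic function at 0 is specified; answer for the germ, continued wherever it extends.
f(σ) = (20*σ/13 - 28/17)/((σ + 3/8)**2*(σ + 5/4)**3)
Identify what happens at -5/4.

The point is a pole of order 3.

The denominator factor σ + 5/4 vanishes at -5/4 and appears to the power 3; the numerator there equals -789/221, nonzero, and no other factor vanishes.
Hence a pole whose order is the multiplicity, 3.


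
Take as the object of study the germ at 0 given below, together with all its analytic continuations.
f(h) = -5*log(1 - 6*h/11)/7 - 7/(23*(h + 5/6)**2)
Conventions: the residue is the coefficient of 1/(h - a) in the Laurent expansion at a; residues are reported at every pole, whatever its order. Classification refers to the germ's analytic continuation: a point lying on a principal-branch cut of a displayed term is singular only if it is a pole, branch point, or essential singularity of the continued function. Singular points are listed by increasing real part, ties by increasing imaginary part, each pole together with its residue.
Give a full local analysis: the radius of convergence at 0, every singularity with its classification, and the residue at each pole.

Denominator factor (h + 5/6)^2: pole of order 2 at -5/6, modulus 5/6.
Branch term (-5/7)*log(1 - h/(11/6)): its argument vanishes at h = 11/6, a logarithmic branch point, modulus 11/6.
The radius of convergence is the smallest modulus among the singular points: 5/6.
The branch term is analytic at -5/6 and contributes nothing to the residue; only the rational part matters.
At the order-2 pole -5/6 set g(h) = (h - (-5/6))^2*(rational part) = -7/23.
Order-2 pole: residue = g'(a); g'(-5/6) = 0, so the residue is 0.
List the singular points by increasing real part (a conjugate pair: the negative imaginary part first).

Radius of convergence at 0: 5/6.
At -5/6: a pole of order 2; residue 0.
At 11/6: a logarithmic branch point.


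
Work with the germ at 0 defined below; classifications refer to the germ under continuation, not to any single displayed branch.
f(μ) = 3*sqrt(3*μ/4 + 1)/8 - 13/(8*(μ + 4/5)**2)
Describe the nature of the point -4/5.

The point is a pole of order 2.

The denominator factor μ + 4/5 vanishes at -4/5 and appears to the power 2; the numerator there equals -13/8, nonzero, and no other factor vanishes.
The branch terms are analytic at this point.
Hence a pole whose order is the multiplicity, 2.


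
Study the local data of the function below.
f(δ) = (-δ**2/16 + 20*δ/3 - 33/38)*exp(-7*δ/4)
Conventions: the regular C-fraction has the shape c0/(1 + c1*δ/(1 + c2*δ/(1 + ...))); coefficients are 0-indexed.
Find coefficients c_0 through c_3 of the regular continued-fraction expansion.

Taylor coefficients (expand at 0): a_0 = -33/38, a_1 = 3733/456, a_2 = -47639/3648, a_3 = 161875/14592.
c0 = a_0 = -33/38. Peel one level at a time: if S = 1 + c*δ/S' with S'(0) = 1, then c is the δ-coefficient of S and S' = c*δ/(S - 1).
S_1 = c0/f = 1 + (3733/396)*δ + (23154317/313632)*δ^2 + ...; c1 = 3733/396.
S_2 = c1*δ/(S_1 - 1) = 1 + (-23154317/2956536)*δ + (1060915571/891858496)*δ^2 + ...; c2 = -23154317/2956536.
S_3 = c2*δ/(S_2 - 1) = 1 + (105030641529/691480522888)*δ + ...; c3 = 105030641529/691480522888.

The regular C-fraction coefficients are [-33/38, 3733/396, -23154317/2956536, 105030641529/691480522888].


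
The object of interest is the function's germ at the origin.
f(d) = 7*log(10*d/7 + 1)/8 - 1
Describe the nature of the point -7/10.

The point is a logarithmic branch point.

The term (7/8)*log(1 - d/(-7/10)) has argument 1 - -7/10/(-7/10) = 0 at -7/10: a logarithmic (infinitely-sheeted) branch point; the remaining terms are analytic or single-valued there.


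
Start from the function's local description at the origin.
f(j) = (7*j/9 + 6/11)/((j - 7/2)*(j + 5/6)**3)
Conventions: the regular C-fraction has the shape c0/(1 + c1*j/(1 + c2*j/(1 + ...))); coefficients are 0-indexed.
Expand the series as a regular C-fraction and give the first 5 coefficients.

Taylor coefficients (expand at 0): a_0 = -2592/9625, a_1 = 171312/336875, a_2 = -9421248/11790625, a_3 = 91400448/82534375, a_4 = -4114496256/2888703125.
c0 = a_0 = -2592/9625. Peel one level at a time: if S = 1 + c*j/S' with S'(0) = 1, then c is the j-coefficient of S and S' = c*j/(S - 1).
S_1 = c0/f = 1 + (3569/1890)*j + (305551/510300)*j^2 + ...; c1 = 3569/1890.
S_2 = c1*j/(S_1 - 1) = 1 + (-305551/963630)*j + (92739744/318444025)*j^2 + ...; c2 = -305551/963630.
S_3 = c2*j/(S_2 - 1) = 1 + (5007946176/5452557595)*j + (767166544224/2334035340025)*j^2 + ...; c3 = 5007946176/5452557595.
S_4 = c3*j/(S_3 - 1) = 1 + (-352111290681/983913941630)*j + ...; c4 = -352111290681/983913941630.

The regular C-fraction coefficients are [-2592/9625, 3569/1890, -305551/963630, 5007946176/5452557595, -352111290681/983913941630].


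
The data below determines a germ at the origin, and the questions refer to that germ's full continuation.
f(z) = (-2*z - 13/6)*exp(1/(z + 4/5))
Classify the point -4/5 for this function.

The exponent 1/(z - (-4/5)) has a pole at -4/5, so exp(1/(z - (-4/5))) takes every nonzero value near it: an essential singularity (not a pole of any order).

The point is an essential singularity.


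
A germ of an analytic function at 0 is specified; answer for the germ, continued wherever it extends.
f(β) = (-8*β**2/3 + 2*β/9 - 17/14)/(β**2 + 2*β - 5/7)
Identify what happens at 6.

Denominator factors: β**2 + 2*β - 5/7 = 331/7 at β = 6 — none vanishes.
So the germ continues analytically to 6.

The point is a regular point.


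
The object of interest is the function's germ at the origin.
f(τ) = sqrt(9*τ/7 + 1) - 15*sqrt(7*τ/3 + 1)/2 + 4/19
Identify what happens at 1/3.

There is no denominator, hence no pole anywhere.
Branch term sqrt(1 - τ/(-7/9)): argument at 1/3 is 10/7, nonzero, so 1/3 is not its branch point (a point on a principal cut is still regular for the continued germ).
Branch term sqrt(1 - τ/(-3/7)): argument at 1/3 is 16/9, nonzero, so 1/3 is not its branch point (a point on a principal cut is still regular for the continued germ).
So the germ continues analytically to 1/3.

The point is a regular point.


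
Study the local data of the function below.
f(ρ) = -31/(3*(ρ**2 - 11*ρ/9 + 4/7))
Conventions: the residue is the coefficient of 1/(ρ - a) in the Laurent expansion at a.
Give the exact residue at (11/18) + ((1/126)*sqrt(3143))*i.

The residue is ((93/449)*sqrt(3143))*i.

The factor ρ**2 - 11*ρ/9 + 4/7 splits as (ρ - a)(ρ - a') with a = (11/18) + ((1/126)*sqrt(3143))*i, a' = (11/18) - ((1/126)*sqrt(3143))*i. At the order-1 pole a set g(ρ) = (ρ - a)*f(ρ) = [-31/3] / (ρ - a').
Simple pole: residue = g(a) at a = (11/18) + ((1/126)*sqrt(3143))*i, which is ((93/449)*sqrt(3143))*i.


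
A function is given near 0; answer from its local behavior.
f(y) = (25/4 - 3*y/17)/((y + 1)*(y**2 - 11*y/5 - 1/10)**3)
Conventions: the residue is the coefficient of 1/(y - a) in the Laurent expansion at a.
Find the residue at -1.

The residue is 109250/506447.

At the order-1 pole -1 set g(y) = (y - (-1))*f(y) = (25/4 - 3*y/17)/(y**2 - 11*y/5 - 1/10)**3.
Simple pole: residue = g(a) at a = -1, which is 109250/506447.


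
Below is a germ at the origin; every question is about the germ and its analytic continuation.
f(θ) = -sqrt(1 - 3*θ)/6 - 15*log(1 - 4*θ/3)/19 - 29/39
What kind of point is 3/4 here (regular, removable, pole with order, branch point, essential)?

The point is a logarithmic branch point.

The term (-15/19)*log(1 - θ/(3/4)) has argument 1 - 3/4/(3/4) = 0 at 3/4: a logarithmic (infinitely-sheeted) branch point; the remaining terms are analytic or single-valued there.


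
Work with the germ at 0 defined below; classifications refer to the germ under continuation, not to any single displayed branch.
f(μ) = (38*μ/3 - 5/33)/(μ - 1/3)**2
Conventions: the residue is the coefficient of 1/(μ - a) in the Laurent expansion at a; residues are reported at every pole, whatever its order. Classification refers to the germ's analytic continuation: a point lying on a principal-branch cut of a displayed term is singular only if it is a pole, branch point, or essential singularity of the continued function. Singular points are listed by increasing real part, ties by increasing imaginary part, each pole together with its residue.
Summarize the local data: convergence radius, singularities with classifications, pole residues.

Radius of convergence at 0: 1/3.
At 1/3: a pole of order 2; residue 38/3.

Denominator factor (μ - 1/3)^2: pole of order 2 at 1/3, modulus 1/3.
The radius of convergence is the smallest modulus among the singular points: 1/3.
At the order-2 pole 1/3 set g(μ) = (μ - (1/3))^2*f(μ) = 38*μ/3 - 5/33.
Order-2 pole: residue = g'(a); g'(1/3) = 38/3, so the residue is 38/3.


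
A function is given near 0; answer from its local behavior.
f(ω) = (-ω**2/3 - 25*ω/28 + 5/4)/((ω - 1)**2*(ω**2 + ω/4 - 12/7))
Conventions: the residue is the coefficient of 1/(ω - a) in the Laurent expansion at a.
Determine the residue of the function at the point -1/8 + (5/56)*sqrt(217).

The factor ω**2 + ω/4 - 12/7 splits as (ω - a)(ω - a') with a = -1/8 + (5/56)*sqrt(217), a' = -1/8 - (5/56)*sqrt(217). At the order-1 pole a set g(ω) = (ω - a)*f(ω) = [(-ω**2/3 - 25*ω/28 + 5/4)/(ω - 1)**2] / (ω - a').
Simple pole: residue = g(a) at a = -1/8 + (5/56)*sqrt(217), which is -1577/1014 - (15337/157170)*sqrt(217).

The residue is -1577/1014 - (15337/157170)*sqrt(217).


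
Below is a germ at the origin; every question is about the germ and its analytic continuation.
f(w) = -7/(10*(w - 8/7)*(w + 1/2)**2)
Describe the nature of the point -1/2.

The denominator factor w + 1/2 vanishes at -1/2 and appears to the power 2; the numerator there equals -7/10, nonzero, and no other factor vanishes.
Hence a pole whose order is the multiplicity, 2.

The point is a pole of order 2.


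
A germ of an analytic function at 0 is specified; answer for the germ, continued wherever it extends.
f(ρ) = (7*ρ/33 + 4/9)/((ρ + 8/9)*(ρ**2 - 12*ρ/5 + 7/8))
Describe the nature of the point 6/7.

Denominator factors: ρ**2 - 12*ρ/5 + 7/8 = -877/1960 at ρ = 6/7; ρ + 8/9 = 110/63 at ρ = 6/7 — none vanishes.
So the germ continues analytically to 6/7.

The point is a regular point.


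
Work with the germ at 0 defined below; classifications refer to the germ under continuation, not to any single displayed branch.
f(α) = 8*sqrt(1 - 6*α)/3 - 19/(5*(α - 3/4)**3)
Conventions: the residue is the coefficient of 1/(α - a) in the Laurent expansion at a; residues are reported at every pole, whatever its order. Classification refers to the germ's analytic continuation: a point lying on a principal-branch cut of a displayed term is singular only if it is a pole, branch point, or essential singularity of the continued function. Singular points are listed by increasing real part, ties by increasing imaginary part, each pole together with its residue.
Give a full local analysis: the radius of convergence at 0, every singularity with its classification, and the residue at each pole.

Denominator factor (α - 3/4)^3: pole of order 3 at 3/4, modulus 3/4.
Branch term (8/3)*sqrt(1 - α/(1/6)): its argument vanishes at α = 1/6, a square-root branch point, modulus 1/6.
The radius of convergence is the smallest modulus among the singular points: 1/6.
The branch term is analytic at 3/4 and contributes nothing to the residue; only the rational part matters.
At the order-3 pole 3/4 set g(α) = (α - (3/4))^3*(rational part) = -19/5.
Order-3 pole: residue = g''(a)/2; g''(3/4) = 0, so the residue is 0.
List the singular points by increasing real part (a conjugate pair: the negative imaginary part first).

Radius of convergence at 0: 1/6.
At 1/6: an algebraic (square-root) branch point.
At 3/4: a pole of order 3; residue 0.


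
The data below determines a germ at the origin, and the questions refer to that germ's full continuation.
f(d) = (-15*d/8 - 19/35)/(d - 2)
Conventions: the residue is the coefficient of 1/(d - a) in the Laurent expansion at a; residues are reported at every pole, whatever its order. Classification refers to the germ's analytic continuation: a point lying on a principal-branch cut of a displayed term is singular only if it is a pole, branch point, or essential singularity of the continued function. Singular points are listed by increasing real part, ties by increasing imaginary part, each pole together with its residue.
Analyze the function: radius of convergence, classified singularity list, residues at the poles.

Denominator factor (d - 2): pole of order 1 at 2, modulus 2.
The radius of convergence is the smallest modulus among the singular points: 2.
At the order-1 pole 2 set g(d) = (d - (2))*f(d) = -15*d/8 - 19/35.
Simple pole: residue = g(a) at a = 2, which is -601/140.

Radius of convergence at 0: 2.
At 2: a pole of order 1; residue -601/140.


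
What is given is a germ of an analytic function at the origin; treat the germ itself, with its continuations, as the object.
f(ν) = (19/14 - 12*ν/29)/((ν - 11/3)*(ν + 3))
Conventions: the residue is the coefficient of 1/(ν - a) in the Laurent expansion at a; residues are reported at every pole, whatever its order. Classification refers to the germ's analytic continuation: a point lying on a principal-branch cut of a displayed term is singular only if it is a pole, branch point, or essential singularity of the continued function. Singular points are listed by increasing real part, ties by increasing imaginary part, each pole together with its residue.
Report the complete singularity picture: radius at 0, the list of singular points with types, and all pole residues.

Denominator factor (ν + 3): pole of order 1 at -3, modulus 3.
Denominator factor (ν - 11/3): pole of order 1 at 11/3, modulus 11/3.
The radius of convergence is the smallest modulus among the singular points: 3.
At the order-1 pole -3 set g(ν) = (ν - (-3))*f(ν) = (19/14 - 12*ν/29)/(ν - 11/3).
Simple pole: residue = g(a) at a = -3, which is -633/1624.
At the order-1 pole 11/3 set g(ν) = (ν - (11/3))*f(ν) = (19/14 - 12*ν/29)/(ν + 3).
Simple pole: residue = g(a) at a = 11/3, which is -39/1624.
List the singular points by increasing real part (a conjugate pair: the negative imaginary part first).

Radius of convergence at 0: 3.
At -3: a pole of order 1; residue -633/1624.
At 11/3: a pole of order 1; residue -39/1624.


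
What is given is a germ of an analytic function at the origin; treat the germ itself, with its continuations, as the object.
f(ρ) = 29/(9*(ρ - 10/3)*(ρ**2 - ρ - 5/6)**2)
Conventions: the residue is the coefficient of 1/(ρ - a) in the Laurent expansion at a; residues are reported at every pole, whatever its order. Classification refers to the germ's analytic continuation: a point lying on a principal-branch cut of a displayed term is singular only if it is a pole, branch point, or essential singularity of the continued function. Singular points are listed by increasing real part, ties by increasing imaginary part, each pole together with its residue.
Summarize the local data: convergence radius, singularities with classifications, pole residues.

Radius of convergence at 0: -1/2 + (1/6)*sqrt(39).
At 1/2 - (1/6)*sqrt(39): a pole of order 2; residue -522/15625 - (84796/2640625)*sqrt(39).
At 1/2 + (1/6)*sqrt(39): a pole of order 2; residue -522/15625 + (84796/2640625)*sqrt(39).
At 10/3: a pole of order 1; residue 1044/15625.


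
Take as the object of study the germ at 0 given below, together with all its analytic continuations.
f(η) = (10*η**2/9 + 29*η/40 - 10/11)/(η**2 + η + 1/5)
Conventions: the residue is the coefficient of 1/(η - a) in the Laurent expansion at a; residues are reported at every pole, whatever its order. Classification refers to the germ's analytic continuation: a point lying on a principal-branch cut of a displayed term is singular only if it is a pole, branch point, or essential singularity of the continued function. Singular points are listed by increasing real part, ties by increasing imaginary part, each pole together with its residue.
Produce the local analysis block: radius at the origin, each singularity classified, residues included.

Radius of convergence at 0: 1/2 - (1/10)*sqrt(5).
At -1/2 - (1/10)*sqrt(5): a pole of order 1; residue -139/720 + (2477/2640)*sqrt(5).
At -1/2 + (1/10)*sqrt(5): a pole of order 1; residue -139/720 - (2477/2640)*sqrt(5).

Denominator factor (η**2 + η + 1/5): discriminant 1/5, real irrational roots -1/2 + (1/10)*sqrt(5) and -1/2 - (1/10)*sqrt(5); poles of order 1, moduli 1/2 - (1/10)*sqrt(5) and 1/2 + (1/10)*sqrt(5).
The radius of convergence is the smallest modulus among the singular points: 1/2 - (1/10)*sqrt(5).
The factor η**2 + η + 1/5 splits as (η - a)(η - a') with a = -1/2 - (1/10)*sqrt(5), a' = -1/2 + (1/10)*sqrt(5). At the order-1 pole a set g(η) = (η - a)*f(η) = [10*η**2/9 + 29*η/40 - 10/11] / (η - a').
Simple pole: residue = g(a) at a = -1/2 - (1/10)*sqrt(5), which is -139/720 + (2477/2640)*sqrt(5).
The factor η**2 + η + 1/5 splits as (η - a)(η - a') with a = -1/2 + (1/10)*sqrt(5), a' = -1/2 - (1/10)*sqrt(5). At the order-1 pole a set g(η) = (η - a)*f(η) = [10*η**2/9 + 29*η/40 - 10/11] / (η - a').
Simple pole: residue = g(a) at a = -1/2 + (1/10)*sqrt(5), which is -139/720 - (2477/2640)*sqrt(5).
List the singular points by increasing real part (a conjugate pair: the negative imaginary part first).


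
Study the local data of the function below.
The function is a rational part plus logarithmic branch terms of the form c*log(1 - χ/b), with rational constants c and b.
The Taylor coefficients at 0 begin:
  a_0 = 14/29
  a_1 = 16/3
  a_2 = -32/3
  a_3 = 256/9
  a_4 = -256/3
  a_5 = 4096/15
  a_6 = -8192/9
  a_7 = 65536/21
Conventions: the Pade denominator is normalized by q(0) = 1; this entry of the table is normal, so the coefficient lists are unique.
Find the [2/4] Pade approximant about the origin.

Taylor coefficients needed (read off): a_0 = 14/29, a_1 = 16/3, a_2 = -32/3, a_3 = 256/9, a_4 = -256/3, a_5 = 4096/15, a_6 = -8192/9.
Write the denominator as Q(χ) = 1 + q1*χ + q2*χ^2 + q3*χ^3 + q4*χ^4. Requiring Q*f - P = O(χ^7) with deg P <= 2 kills the coefficients of χ^3..χ^6 in Q*f:
  χ^3: a_3 + q1*a_2 + q2*a_1 + q3*a_0 = 0, i.e. 256/9 + (-32/3)*q1 + (16/3)*q2 + (14/29)*q3 = 0.
  χ^4: a_4 + q1*a_3 + q2*a_2 + q3*a_1 + q4*a_0 = 0, i.e. -256/3 + (256/9)*q1 + (-32/3)*q2 + (16/3)*q3 + (14/29)*q4 = 0.
  χ^5: a_5 + q1*a_4 + q2*a_3 + q3*a_2 + q4*a_1 = 0, i.e. 4096/15 + (-256/3)*q1 + (256/9)*q2 + (-32/3)*q3 + (16/3)*q4 = 0.
  χ^6: a_6 + q1*a_5 + q2*a_4 + q3*a_3 + q4*a_2 = 0, i.e. -8192/9 + (4096/15)*q1 + (-256/3)*q2 + (256/9)*q3 + (-32/3)*q4 = 0.
Solving this linear system: q1 = 402616/82291, q2 = 5613808/1234365, q3 = -1310336/1234365, q4 = 2602112/3703095.
The numerator is Q*f truncated at degree 2: P0 = a_0 = 14/29; P1 = a_1 + q1*a_0 = 55092896/7159317; P2 = a_2 + q1*a_1 + q2*a_0 = 630832192/35796585.

The Pade approximant has numerator coefficients [14/29, 55092896/7159317, 630832192/35796585]; denominator coefficients [1, 402616/82291, 5613808/1234365, -1310336/1234365, 2602112/3703095].


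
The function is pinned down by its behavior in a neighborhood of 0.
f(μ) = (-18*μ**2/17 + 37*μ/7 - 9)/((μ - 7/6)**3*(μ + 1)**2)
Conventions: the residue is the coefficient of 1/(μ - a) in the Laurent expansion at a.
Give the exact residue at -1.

The residue is 4625640/3398759.

At the order-2 pole -1 set g(μ) = (μ - (-1))^2*f(μ) = (-18*μ**2/17 + 37*μ/7 - 9)/(μ - 7/6)**3.
Order-2 pole: residue = g'(a); g'(-1) = 4625640/3398759, so the residue is 4625640/3398759.


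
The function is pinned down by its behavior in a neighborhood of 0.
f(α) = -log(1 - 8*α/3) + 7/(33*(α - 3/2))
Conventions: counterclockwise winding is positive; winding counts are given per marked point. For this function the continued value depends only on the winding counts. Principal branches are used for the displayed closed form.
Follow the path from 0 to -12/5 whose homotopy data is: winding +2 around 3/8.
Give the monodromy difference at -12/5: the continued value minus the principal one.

Continued minus principal equals -(4)*pi*i.

The rational part is single-valued and drops out of the difference; each branch term changes only by its own monodromy.
(-1)*log(1 - α/(3/8)): each positive loop around 3/8 adds 2*pi*i to the log, so winding +2 contributes (-1)*(2)*2*pi*i = -(4)*pi*i.
Summing the contributions at α = -12/5 gives -(4)*pi*i.


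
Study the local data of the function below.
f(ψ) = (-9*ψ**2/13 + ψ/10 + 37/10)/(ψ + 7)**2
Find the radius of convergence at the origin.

Denominator factor (ψ + 7)^2: pole of order 2 at -7, modulus 7.
The radius of convergence is the smallest modulus among the singular points: 7.

The radius of convergence is 7.


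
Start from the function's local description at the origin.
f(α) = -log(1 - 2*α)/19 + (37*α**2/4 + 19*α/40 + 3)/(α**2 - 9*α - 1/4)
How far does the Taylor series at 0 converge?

The radius of convergence is -9/2 + (1/2)*sqrt(82).

Denominator factor (α**2 - 9*α - 1/4): discriminant 82, real irrational roots 9/2 + (1/2)*sqrt(82) and 9/2 - (1/2)*sqrt(82); poles of order 1, moduli 9/2 + (1/2)*sqrt(82) and -9/2 + (1/2)*sqrt(82).
Branch term (-1/19)*log(1 - α/(1/2)): its argument vanishes at α = 1/2, a logarithmic branch point, modulus 1/2.
The radius of convergence is the smallest modulus among the singular points: -9/2 + (1/2)*sqrt(82).


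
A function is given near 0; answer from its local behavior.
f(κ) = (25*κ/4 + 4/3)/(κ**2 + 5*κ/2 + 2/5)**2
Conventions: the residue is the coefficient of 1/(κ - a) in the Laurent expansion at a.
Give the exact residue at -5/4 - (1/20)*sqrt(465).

The factor κ**2 + 5*κ/2 + 2/5 splits as (κ - a)(κ - a') with a = -5/4 - (1/20)*sqrt(465), a' = -5/4 + (1/20)*sqrt(465). At the order-2 pole a set g(κ) = (κ - a)^2*f(κ) = [25*κ/4 + 4/3] / (κ - a')^2.
Order-2 pole: residue = g'(a); g'(-5/4 - (1/20)*sqrt(465)) = -(1555/25947)*sqrt(465), so the residue is -(1555/25947)*sqrt(465).

The residue is -(1555/25947)*sqrt(465).


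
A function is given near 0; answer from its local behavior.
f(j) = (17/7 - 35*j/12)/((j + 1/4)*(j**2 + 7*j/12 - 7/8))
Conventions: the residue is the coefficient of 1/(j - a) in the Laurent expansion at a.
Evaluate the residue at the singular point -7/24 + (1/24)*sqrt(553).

The factor j**2 + 7*j/12 - 7/8 splits as (j - a)(j - a') with a = -7/24 + (1/24)*sqrt(553), a' = -7/24 - (1/24)*sqrt(553). At the order-1 pole a set g(j) = (j - a)*f(j) = [(17/7 - 35*j/12)/(j + 1/4)] / (j - a').
Simple pole: residue = g(a) at a = -7/24 + (1/24)*sqrt(553), which is 1061/644 - (21479/356132)*sqrt(553).

The residue is 1061/644 - (21479/356132)*sqrt(553).


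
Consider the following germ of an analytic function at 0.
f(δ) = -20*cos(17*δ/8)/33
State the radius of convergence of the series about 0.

The radius of convergence is infinite.

The factor cos(17*δ/8) is entire and contributes no finite singular point.
The polynomial part has no poles.
No finite singular points: the Taylor series at 0 converges everywhere.


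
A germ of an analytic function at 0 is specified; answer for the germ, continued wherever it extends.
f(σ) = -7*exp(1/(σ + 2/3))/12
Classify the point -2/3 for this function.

The point is an essential singularity.

The exponent 1/(σ - (-2/3)) has a pole at -2/3, so exp(1/(σ - (-2/3))) takes every nonzero value near it: an essential singularity (not a pole of any order).


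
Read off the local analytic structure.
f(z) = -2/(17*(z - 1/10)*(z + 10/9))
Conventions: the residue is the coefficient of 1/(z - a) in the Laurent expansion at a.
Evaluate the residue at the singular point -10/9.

At the order-1 pole -10/9 set g(z) = (z - (-10/9))*f(z) = -2/(17*(z - 1/10)).
Simple pole: residue = g(a) at a = -10/9, which is 180/1853.

The residue is 180/1853.


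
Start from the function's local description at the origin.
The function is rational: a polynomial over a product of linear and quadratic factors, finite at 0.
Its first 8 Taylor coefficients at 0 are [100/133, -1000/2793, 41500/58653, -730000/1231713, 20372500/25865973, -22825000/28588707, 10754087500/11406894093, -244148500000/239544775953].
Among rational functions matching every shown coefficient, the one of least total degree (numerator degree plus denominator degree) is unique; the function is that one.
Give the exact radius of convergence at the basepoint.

No rational of total degree below 2 reproduces all 8 coefficients; solving the [0/2] Pade equations on them gives f(u) = -20/(19*(u**2 - 2*u/3 - 7/5)), whose expansion matches every shown term.
Denominator factor (u**2 - 2*u/3 - 7/5): discriminant 272/45, real irrational roots 1/3 + (2/15)*sqrt(85) and 1/3 - (2/15)*sqrt(85); poles of order 1, moduli 1/3 + (2/15)*sqrt(85) and -1/3 + (2/15)*sqrt(85).
The radius of convergence is the smallest modulus among the singular points: -1/3 + (2/15)*sqrt(85).

The radius of convergence is -1/3 + (2/15)*sqrt(85).


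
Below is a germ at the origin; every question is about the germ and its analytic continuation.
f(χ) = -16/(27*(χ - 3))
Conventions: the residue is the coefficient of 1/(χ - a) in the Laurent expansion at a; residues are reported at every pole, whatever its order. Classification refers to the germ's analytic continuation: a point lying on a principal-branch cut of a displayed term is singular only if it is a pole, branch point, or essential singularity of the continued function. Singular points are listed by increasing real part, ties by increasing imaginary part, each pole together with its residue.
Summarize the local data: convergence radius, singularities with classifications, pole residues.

Radius of convergence at 0: 3.
At 3: a pole of order 1; residue -16/27.

Denominator factor (χ - 3): pole of order 1 at 3, modulus 3.
The radius of convergence is the smallest modulus among the singular points: 3.
At the order-1 pole 3 set g(χ) = (χ - (3))*f(χ) = -16/27.
Simple pole: residue = g(a) at a = 3, which is -16/27.


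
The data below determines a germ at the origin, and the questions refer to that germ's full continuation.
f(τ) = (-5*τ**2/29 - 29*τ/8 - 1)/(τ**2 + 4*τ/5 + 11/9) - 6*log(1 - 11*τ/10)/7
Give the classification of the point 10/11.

The term (-6/7)*log(1 - τ/(10/11)) has argument 1 - 10/11/(10/11) = 0 at 10/11: a logarithmic (infinitely-sheeted) branch point; the remaining terms are analytic or single-valued there.

The point is a logarithmic branch point.


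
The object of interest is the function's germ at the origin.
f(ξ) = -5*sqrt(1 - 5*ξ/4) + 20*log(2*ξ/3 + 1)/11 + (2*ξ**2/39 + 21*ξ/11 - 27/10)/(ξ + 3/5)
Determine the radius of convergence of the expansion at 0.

Denominator factor (ξ + 3/5): pole of order 1 at -3/5, modulus 3/5.
Branch term (-5)*sqrt(1 - ξ/(4/5)): its argument vanishes at ξ = 4/5, a square-root branch point, modulus 4/5.
Branch term (20/11)*log(1 - ξ/(-3/2)): its argument vanishes at ξ = -3/2, a logarithmic branch point, modulus 3/2.
The radius of convergence is the smallest modulus among the singular points: 3/5.

The radius of convergence is 3/5.


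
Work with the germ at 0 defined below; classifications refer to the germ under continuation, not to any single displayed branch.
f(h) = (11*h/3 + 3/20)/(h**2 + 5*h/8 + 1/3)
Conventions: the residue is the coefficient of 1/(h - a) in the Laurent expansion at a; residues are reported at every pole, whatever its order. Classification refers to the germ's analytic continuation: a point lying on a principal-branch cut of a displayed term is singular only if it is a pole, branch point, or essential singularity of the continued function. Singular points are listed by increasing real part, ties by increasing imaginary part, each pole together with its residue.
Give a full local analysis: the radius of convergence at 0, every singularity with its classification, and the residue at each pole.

Radius of convergence at 0: (1/3)*sqrt(3).
At (-5/16) - ((1/48)*sqrt(543))*i: a pole of order 1; residue (11/6) - ((239/5430)*sqrt(543))*i.
At (-5/16) + ((1/48)*sqrt(543))*i: a pole of order 1; residue (11/6) + ((239/5430)*sqrt(543))*i.

Denominator factor (h**2 + 5*h/8 + 1/3): discriminant -181/192, complex-conjugate roots (-5/16) + ((1/48)*sqrt(543))*i and (-5/16) - ((1/48)*sqrt(543))*i; poles of order 1, moduli (1/3)*sqrt(3) and (1/3)*sqrt(3).
The radius of convergence is the smallest modulus among the singular points: (1/3)*sqrt(3).
The factor h**2 + 5*h/8 + 1/3 splits as (h - a)(h - a') with a = (-5/16) - ((1/48)*sqrt(543))*i, a' = (-5/16) + ((1/48)*sqrt(543))*i. At the order-1 pole a set g(h) = (h - a)*f(h) = [11*h/3 + 3/20] / (h - a').
Simple pole: residue = g(a) at a = (-5/16) - ((1/48)*sqrt(543))*i, which is (11/6) - ((239/5430)*sqrt(543))*i.
The factor h**2 + 5*h/8 + 1/3 splits as (h - a)(h - a') with a = (-5/16) + ((1/48)*sqrt(543))*i, a' = (-5/16) - ((1/48)*sqrt(543))*i. At the order-1 pole a set g(h) = (h - a)*f(h) = [11*h/3 + 3/20] / (h - a').
Simple pole: residue = g(a) at a = (-5/16) + ((1/48)*sqrt(543))*i, which is (11/6) + ((239/5430)*sqrt(543))*i.
List the singular points by increasing real part (a conjugate pair: the negative imaginary part first).


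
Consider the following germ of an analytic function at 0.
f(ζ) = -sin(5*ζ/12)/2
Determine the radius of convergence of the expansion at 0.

The factor sin(5*ζ/12) is entire and contributes no finite singular point.
The polynomial part has no poles.
No finite singular points: the Taylor series at 0 converges everywhere.

The radius of convergence is infinite.


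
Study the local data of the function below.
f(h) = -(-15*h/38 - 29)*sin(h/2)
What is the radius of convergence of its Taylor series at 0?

The factor -sin(h/2) is entire and contributes no finite singular point.
The polynomial part has no poles.
No finite singular points: the Taylor series at 0 converges everywhere.

The radius of convergence is infinite.


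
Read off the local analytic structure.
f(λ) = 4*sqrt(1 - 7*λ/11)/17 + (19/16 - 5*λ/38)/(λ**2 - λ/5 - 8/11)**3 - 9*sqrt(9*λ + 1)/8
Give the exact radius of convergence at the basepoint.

The radius of convergence is 1/9.

Denominator factor (λ**2 - λ/5 - 8/11)^3: discriminant 811/275, real irrational roots 1/10 + (1/110)*sqrt(8921) and 1/10 - (1/110)*sqrt(8921); poles of order 3, moduli 1/10 + (1/110)*sqrt(8921) and -1/10 + (1/110)*sqrt(8921).
Branch term (4/17)*sqrt(1 - λ/(11/7)): its argument vanishes at λ = 11/7, a square-root branch point, modulus 11/7.
Branch term (-9/8)*sqrt(1 - λ/(-1/9)): its argument vanishes at λ = -1/9, a square-root branch point, modulus 1/9.
The radius of convergence is the smallest modulus among the singular points: 1/9.
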